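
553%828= 553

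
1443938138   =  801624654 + 642313484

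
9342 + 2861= 12203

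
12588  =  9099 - - 3489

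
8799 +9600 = 18399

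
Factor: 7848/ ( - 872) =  - 9 = - 3^2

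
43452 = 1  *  43452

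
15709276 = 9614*1634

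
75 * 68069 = 5105175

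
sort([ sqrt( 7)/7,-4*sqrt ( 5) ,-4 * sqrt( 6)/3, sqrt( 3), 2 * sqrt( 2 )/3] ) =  [ - 4*sqrt( 5),- 4*sqrt( 6 ) /3, sqrt( 7)/7,2*sqrt( 2)/3,sqrt (3)]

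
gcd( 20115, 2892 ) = 3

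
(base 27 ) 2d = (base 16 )43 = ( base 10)67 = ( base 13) 52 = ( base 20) 37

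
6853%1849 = 1306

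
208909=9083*23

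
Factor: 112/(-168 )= - 2/3 = - 2^1*3^(-1)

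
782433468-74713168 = 707720300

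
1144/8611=1144/8611=0.13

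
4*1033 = 4132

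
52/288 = 13/72 = 0.18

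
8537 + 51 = 8588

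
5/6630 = 1/1326 = 0.00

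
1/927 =1/927 = 0.00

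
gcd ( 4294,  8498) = 2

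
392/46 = 196/23 = 8.52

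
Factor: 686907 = 3^3*13^1*19^1*103^1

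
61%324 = 61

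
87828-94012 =  -  6184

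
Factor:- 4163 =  - 23^1*181^1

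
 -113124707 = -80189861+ - 32934846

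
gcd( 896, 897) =1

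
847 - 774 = 73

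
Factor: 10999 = 17^1*647^1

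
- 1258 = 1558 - 2816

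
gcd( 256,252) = 4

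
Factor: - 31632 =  - 2^4*3^1*659^1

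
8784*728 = 6394752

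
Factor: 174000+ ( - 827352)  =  -653352 = - 2^3*3^1*7^1*3889^1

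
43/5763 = 43/5763 = 0.01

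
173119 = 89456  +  83663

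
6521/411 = 6521/411 = 15.87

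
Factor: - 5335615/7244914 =-2^( - 1)*5^1 * 269^1*271^( - 1 ) * 3967^1* 13367^( - 1 ) 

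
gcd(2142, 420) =42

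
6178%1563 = 1489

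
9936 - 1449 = 8487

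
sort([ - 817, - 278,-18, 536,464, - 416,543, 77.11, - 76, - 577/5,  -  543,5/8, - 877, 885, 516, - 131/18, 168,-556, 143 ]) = [ - 877, - 817, - 556, - 543 , - 416,- 278, - 577/5, - 76, - 18, - 131/18, 5/8, 77.11, 143 , 168, 464 , 516 , 536, 543, 885 ] 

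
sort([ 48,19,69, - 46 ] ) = [ - 46, 19 , 48, 69 ]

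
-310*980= - 303800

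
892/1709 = 892/1709 =0.52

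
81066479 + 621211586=702278065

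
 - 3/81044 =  - 3/81044  =  - 0.00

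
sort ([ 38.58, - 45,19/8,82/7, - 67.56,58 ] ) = [ - 67.56, - 45 , 19/8, 82/7,38.58,58]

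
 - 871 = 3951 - 4822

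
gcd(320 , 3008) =64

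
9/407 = 9/407 = 0.02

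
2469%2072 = 397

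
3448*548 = 1889504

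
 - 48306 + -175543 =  - 223849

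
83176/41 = 2028+28/41= 2028.68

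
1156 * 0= 0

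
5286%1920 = 1446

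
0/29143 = 0 = 0.00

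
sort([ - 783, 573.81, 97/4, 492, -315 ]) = [ - 783,  -  315, 97/4,492, 573.81]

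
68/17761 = 68/17761  =  0.00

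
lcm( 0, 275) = 0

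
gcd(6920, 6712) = 8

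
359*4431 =1590729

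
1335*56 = 74760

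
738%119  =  24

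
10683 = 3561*3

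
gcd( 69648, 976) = 16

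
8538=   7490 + 1048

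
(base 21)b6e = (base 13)236C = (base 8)11577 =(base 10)4991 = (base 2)1001101111111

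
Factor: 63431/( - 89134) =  - 2^(-1 )*41^ ( - 1 ) * 137^1*463^1*1087^( - 1 )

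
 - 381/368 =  - 2+355/368 = - 1.04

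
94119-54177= 39942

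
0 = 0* 884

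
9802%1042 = 424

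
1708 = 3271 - 1563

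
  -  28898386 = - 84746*341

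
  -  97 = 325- 422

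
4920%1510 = 390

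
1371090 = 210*6529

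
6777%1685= 37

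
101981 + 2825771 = 2927752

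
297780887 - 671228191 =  - 373447304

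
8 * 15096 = 120768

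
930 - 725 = 205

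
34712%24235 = 10477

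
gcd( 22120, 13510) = 70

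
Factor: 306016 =2^5*73^1*131^1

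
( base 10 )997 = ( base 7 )2623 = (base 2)1111100101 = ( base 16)3e5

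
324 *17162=5560488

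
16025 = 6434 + 9591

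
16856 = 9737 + 7119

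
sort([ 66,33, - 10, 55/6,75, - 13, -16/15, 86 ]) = [ - 13, - 10, - 16/15,55/6,33, 66, 75,86 ]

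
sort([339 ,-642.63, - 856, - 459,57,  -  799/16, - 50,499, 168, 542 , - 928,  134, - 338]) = [ - 928,-856,-642.63, - 459,-338, - 50,-799/16, 57,134, 168, 339, 499, 542] 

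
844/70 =12 + 2/35 = 12.06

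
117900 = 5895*20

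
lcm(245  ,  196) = 980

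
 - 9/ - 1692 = 1/188 =0.01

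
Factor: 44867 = 44867^1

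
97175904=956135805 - 858959901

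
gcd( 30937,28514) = 1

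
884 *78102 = 69042168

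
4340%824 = 220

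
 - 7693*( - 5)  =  38465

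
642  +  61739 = 62381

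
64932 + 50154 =115086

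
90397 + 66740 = 157137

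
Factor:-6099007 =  -59^1*167^1*619^1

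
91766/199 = 91766/199 = 461.14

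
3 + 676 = 679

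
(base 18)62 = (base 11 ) a0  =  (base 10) 110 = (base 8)156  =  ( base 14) 7c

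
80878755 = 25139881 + 55738874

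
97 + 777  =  874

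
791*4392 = 3474072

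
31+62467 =62498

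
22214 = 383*58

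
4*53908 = 215632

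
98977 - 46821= 52156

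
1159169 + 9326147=10485316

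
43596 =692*63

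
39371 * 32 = 1259872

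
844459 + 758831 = 1603290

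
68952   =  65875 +3077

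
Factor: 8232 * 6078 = 50034096  =  2^4 * 3^2*7^3*1013^1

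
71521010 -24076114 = 47444896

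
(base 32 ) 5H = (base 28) 69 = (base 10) 177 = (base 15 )bc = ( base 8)261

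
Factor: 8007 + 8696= 16703 = 16703^1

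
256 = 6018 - 5762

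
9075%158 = 69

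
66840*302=20185680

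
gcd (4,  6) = 2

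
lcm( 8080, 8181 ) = 654480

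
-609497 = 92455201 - 93064698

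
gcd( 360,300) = 60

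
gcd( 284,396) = 4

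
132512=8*16564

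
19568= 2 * 9784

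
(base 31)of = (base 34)MB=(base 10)759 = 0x2f7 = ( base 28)r3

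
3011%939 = 194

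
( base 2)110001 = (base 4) 301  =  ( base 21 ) 27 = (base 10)49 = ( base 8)61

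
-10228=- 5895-4333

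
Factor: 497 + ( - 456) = 41^1 = 41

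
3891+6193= 10084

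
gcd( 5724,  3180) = 636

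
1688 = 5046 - 3358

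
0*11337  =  0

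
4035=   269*15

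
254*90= 22860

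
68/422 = 34/211 = 0.16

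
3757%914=101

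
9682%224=50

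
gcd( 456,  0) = 456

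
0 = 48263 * 0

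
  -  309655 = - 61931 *5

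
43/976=43/976 = 0.04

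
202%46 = 18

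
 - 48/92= - 1+11/23 = - 0.52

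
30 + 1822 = 1852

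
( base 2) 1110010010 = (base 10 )914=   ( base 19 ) 2a2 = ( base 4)32102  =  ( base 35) Q4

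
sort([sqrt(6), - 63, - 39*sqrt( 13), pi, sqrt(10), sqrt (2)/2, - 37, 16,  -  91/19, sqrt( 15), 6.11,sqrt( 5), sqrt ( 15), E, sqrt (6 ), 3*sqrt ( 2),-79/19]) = [ - 39*sqrt( 13),-63, - 37,  -  91/19, - 79/19, sqrt(2)/2, sqrt( 5 ), sqrt( 6), sqrt(6), E, pi, sqrt (10), sqrt( 15), sqrt(15), 3*sqrt( 2),  6.11,16]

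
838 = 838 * 1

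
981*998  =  979038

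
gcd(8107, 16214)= 8107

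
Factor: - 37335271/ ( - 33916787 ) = 193^1 *503^( - 1 )*67429^(-1 )*193447^1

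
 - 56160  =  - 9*6240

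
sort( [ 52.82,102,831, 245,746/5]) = [52.82,102, 746/5, 245 , 831 ] 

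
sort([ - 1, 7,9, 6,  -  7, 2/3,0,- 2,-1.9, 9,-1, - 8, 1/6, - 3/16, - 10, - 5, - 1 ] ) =[ - 10, - 8, - 7, - 5, - 2 ,  -  1.9 , - 1, - 1, - 1,-3/16, 0, 1/6, 2/3,6, 7,9,  9] 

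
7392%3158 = 1076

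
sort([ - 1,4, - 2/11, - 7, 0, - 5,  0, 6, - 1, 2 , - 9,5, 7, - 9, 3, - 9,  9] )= [-9, - 9, - 9, - 7, - 5, - 1,  -  1, -2/11 , 0 , 0, 2, 3 , 4, 5, 6,7,9 ] 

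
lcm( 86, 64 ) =2752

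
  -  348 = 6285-6633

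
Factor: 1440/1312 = 45/41 = 3^2 * 5^1*41^(- 1)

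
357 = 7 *51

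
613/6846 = 613/6846 = 0.09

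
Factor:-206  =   - 2^1*103^1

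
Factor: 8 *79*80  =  50560  =  2^7*5^1*79^1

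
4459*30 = 133770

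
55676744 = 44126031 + 11550713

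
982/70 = 491/35 = 14.03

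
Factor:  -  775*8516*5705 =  - 2^2* 5^3*7^1 *31^1*163^1*  2129^1  =  - 37652429500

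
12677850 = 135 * 93910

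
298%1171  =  298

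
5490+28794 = 34284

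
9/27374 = 9/27374   =  0.00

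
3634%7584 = 3634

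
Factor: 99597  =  3^1  *33199^1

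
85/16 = 85/16  =  5.31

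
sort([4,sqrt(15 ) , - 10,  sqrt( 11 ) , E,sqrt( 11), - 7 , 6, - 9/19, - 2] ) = [ - 10, - 7 , - 2, - 9/19,E , sqrt(11), sqrt( 11), sqrt( 15 ), 4,6] 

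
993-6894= - 5901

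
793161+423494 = 1216655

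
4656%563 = 152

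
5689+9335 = 15024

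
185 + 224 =409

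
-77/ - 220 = 7/20 = 0.35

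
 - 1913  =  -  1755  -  158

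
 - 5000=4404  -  9404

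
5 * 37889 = 189445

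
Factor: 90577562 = 2^1*45288781^1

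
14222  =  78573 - 64351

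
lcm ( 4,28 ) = 28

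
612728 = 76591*8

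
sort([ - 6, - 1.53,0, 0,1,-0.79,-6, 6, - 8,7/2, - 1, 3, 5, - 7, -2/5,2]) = [ - 8, - 7, - 6, - 6, - 1.53, - 1,  -  0.79, - 2/5, 0,0,1 , 2,3, 7/2,5, 6]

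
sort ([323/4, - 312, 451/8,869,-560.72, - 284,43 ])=[ - 560.72, - 312, - 284, 43,  451/8, 323/4, 869 ]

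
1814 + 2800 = 4614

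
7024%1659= 388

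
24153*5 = 120765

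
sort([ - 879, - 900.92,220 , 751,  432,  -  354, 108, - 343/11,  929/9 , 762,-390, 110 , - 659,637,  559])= [  -  900.92, - 879,  -  659,-390, - 354, - 343/11,929/9,108, 110,220, 432,559,637,751,762]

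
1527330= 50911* 30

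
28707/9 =9569/3 = 3189.67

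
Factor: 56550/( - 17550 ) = - 3^(  -  2 )*29^1 = -29/9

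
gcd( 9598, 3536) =2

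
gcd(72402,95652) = 6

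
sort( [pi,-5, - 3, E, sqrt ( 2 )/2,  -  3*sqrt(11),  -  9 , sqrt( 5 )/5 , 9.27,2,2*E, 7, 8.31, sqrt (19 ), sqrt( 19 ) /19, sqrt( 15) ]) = [ - 3*sqrt(11), - 9 , - 5,  -  3,sqrt (19 )/19, sqrt(5) /5, sqrt(2 ) /2,2,  E, pi,sqrt (15 ), sqrt( 19 ), 2 * E , 7, 8.31, 9.27]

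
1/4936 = 1/4936 = 0.00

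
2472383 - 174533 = 2297850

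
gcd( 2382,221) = 1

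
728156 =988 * 737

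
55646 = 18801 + 36845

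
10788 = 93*116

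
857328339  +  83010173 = 940338512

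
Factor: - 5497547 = - 11^1*311^1*1607^1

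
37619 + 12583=50202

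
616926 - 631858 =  - 14932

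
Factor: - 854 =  - 2^1 * 7^1 * 61^1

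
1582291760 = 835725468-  - 746566292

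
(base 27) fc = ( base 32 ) d1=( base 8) 641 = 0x1A1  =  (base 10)417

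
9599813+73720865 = 83320678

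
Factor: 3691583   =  7^1*197^1*2677^1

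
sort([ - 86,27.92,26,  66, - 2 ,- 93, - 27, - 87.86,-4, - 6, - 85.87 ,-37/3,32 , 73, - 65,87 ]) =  [-93, - 87.86,-86, - 85.87,-65, - 27 ,-37/3, - 6,-4, - 2  ,  26,27.92,32,66,73,87]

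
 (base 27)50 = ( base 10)135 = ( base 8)207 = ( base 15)90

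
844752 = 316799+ 527953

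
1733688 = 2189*792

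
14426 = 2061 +12365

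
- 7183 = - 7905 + 722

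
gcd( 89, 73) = 1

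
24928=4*6232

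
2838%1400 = 38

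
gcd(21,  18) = 3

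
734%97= 55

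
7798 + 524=8322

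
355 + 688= 1043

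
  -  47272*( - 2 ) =94544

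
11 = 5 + 6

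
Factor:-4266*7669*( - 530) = 17339455620 = 2^2*3^3 *5^1*53^1*79^1*7669^1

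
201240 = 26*7740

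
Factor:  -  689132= - 2^2*172283^1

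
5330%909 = 785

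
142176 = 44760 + 97416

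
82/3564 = 41/1782 = 0.02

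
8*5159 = 41272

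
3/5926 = 3/5926 = 0.00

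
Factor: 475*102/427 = 48450/427 = 2^1 * 3^1 * 5^2*7^( - 1)*17^1* 19^1*61^( - 1)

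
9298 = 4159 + 5139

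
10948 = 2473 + 8475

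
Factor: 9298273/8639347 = 1381^1*6733^1 *8639347^( - 1)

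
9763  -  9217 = 546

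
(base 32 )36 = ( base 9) 123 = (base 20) 52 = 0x66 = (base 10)102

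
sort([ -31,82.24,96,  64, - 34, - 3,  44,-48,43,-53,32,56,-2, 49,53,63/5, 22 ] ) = [ - 53, - 48,-34, - 31,-3, - 2,63/5,22, 32,43,44, 49, 53,56,64,82.24,  96 ] 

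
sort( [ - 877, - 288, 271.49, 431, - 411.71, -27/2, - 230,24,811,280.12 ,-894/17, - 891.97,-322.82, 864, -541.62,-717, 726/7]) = [ - 891.97,-877,- 717, - 541.62, - 411.71, - 322.82, - 288 ,  -  230, - 894/17,  -  27/2, 24,726/7, 271.49,280.12,431 , 811,864 ] 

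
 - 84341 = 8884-93225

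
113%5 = 3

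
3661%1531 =599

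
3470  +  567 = 4037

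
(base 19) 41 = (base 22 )3b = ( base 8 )115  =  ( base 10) 77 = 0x4d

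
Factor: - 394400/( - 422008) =100/107  =  2^2  *5^2* 107^( -1)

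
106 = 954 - 848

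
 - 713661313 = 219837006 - 933498319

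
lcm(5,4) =20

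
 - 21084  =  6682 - 27766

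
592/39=15 + 7/39=15.18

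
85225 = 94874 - 9649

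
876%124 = 8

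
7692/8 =961 + 1/2 =961.50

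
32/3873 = 32/3873 = 0.01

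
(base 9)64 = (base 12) 4a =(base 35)1N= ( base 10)58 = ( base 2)111010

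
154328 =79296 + 75032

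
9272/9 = 1030  +  2/9 = 1030.22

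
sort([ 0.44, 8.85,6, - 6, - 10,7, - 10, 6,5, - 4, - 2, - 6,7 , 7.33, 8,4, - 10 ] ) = [-10, - 10, - 10, - 6,-6, - 4, - 2,  0.44, 4,5,6,  6,7,7, 7.33 , 8, 8.85]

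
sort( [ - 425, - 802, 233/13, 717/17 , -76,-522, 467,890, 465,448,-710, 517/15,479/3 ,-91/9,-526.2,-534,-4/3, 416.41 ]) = [-802,-710, - 534,-526.2, - 522,-425, - 76,-91/9,  -  4/3, 233/13, 517/15, 717/17,479/3,416.41, 448, 465 , 467, 890]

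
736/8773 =736/8773=0.08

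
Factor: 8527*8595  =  3^2 *5^1*191^1*8527^1 = 73289565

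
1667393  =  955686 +711707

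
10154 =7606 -  -  2548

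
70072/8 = 8759 = 8759.00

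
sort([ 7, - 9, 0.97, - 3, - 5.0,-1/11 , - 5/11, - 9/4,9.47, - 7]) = [ - 9, - 7,  -  5.0, - 3, - 9/4, - 5/11, - 1/11, 0.97, 7,9.47 ] 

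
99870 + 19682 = 119552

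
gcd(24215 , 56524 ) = 1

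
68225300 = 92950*734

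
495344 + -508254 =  - 12910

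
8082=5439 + 2643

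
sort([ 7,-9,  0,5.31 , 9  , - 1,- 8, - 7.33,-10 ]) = [ -10, - 9, - 8, - 7.33, -1,0,  5.31,  7, 9]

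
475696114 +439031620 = 914727734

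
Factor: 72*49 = 3528 = 2^3*3^2 * 7^2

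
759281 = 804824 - 45543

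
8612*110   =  947320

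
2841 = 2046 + 795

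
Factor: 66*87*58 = 2^2*3^2*11^1*29^2 =333036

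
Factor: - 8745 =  - 3^1*5^1*11^1*53^1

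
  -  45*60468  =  - 2721060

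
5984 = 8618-2634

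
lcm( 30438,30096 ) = 2678544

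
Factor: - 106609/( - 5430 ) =2^( -1 )*3^( - 1 )*5^( - 1 )*19^1*31^1  =  589/30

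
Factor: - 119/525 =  - 17/75  =  - 3^(-1)*5^( - 2 )*17^1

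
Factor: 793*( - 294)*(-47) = 2^1*3^1*7^2*13^1*47^1*61^1 = 10957674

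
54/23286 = 9/3881 = 0.00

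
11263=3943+7320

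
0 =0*8741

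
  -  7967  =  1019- 8986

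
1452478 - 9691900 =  - 8239422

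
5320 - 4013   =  1307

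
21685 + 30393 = 52078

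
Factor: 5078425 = 5^2*11^1*59^1*313^1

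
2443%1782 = 661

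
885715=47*18845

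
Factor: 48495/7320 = 2^( - 3 ) * 53^1 = 53/8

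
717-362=355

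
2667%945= 777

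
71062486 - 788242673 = - 717180187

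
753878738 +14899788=768778526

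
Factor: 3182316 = 2^2*3^1*265193^1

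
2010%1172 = 838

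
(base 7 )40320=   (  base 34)8f7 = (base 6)113113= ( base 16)2625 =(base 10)9765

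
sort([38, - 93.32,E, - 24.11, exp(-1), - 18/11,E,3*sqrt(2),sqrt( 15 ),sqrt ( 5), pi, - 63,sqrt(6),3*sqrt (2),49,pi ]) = [ - 93.32, - 63, - 24.11, - 18/11, exp(-1), sqrt(5 ),sqrt( 6),E,E,pi,pi,  sqrt(15 ), 3*sqrt (2 ),3*sqrt (2),38,49]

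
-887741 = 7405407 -8293148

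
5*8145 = 40725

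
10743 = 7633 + 3110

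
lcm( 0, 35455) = 0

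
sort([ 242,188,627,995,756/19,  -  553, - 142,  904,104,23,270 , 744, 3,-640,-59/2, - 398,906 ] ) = [ - 640  , - 553, - 398,-142, -59/2,3,23,756/19,104, 188,  242,270,627  ,  744,904, 906,995 ] 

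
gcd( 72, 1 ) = 1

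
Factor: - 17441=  - 107^1 * 163^1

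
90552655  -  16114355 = 74438300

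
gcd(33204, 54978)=6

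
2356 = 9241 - 6885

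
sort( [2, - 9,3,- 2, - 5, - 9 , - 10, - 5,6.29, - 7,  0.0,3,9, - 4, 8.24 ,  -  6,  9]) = [-10,-9,-9,-7,-6, - 5,  -  5, - 4, - 2, 0.0,2,3, 3,  6.29,8.24,9, 9 ] 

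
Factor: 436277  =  293^1*1489^1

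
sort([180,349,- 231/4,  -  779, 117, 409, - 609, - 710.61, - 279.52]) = [ - 779, - 710.61,-609, - 279.52 , - 231/4 , 117,180,349,409] 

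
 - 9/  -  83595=3/27865 = 0.00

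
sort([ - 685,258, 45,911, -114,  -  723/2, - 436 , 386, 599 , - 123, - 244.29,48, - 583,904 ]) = [ - 685 , - 583,  -  436, - 723/2,-244.29, - 123, - 114,45,  48, 258 , 386, 599,904,911]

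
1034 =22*47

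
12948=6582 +6366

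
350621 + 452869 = 803490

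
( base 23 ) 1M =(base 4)231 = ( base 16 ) 2d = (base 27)1I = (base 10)45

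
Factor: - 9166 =  -  2^1*4583^1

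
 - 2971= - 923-2048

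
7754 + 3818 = 11572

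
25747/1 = 25747 =25747.00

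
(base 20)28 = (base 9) 53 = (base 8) 60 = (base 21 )26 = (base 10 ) 48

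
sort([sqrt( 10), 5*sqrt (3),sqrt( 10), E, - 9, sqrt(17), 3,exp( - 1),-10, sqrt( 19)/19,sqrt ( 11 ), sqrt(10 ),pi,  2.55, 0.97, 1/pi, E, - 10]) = [ - 10 , - 10, - 9,sqrt( 19 ) /19, 1/pi, exp( -1), 0.97 , 2.55,E,E, 3,  pi,sqrt(10), sqrt( 10), sqrt( 10),sqrt( 11),sqrt( 17 ),5*sqrt( 3)]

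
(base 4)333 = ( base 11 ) 58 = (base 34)1T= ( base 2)111111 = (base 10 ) 63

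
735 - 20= 715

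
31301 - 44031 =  - 12730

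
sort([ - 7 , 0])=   [  -  7,0 ]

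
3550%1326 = 898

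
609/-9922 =- 609/9922 = -  0.06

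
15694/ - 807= - 15694/807 =- 19.45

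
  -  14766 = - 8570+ -6196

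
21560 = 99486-77926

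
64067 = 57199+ 6868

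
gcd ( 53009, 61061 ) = 671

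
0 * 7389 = 0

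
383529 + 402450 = 785979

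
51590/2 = 25795 =25795.00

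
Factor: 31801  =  7^2 * 11^1 * 59^1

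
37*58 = 2146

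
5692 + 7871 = 13563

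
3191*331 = 1056221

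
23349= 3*7783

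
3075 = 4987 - 1912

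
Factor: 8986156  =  2^2*31^1*72469^1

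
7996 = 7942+54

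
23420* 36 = 843120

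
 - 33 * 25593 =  - 844569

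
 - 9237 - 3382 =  - 12619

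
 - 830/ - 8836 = 415/4418 = 0.09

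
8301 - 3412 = 4889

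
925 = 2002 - 1077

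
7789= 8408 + -619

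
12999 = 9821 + 3178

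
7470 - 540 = 6930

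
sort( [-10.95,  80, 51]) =[ -10.95,51,80] 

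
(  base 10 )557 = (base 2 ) 1000101101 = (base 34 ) GD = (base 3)202122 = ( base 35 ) FW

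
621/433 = 621/433 = 1.43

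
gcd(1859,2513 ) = 1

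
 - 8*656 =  - 5248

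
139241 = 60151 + 79090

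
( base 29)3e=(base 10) 101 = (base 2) 1100101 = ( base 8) 145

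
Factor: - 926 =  -2^1*463^1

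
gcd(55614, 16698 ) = 138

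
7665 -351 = 7314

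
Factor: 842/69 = 2^1*3^( - 1)*23^( - 1 ) *421^1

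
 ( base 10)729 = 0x2D9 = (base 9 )1000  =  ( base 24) 169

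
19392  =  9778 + 9614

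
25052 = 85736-60684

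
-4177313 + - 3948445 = -8125758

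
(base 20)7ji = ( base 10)3198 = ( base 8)6176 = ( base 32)33u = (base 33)2uu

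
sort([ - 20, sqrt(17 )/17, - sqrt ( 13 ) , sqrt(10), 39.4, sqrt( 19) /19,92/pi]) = [ - 20, - sqrt(13 ),  sqrt(19)/19 , sqrt( 17) /17,sqrt( 10),92/pi,39.4 ]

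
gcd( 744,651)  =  93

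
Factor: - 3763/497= - 7^( - 1)*53^1 = - 53/7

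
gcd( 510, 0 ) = 510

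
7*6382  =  44674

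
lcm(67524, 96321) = 6549828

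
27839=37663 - 9824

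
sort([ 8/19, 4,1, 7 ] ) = [8/19,1, 4,7]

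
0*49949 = 0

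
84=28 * 3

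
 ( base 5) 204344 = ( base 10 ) 6849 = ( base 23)CLI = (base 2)1101011000001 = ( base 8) 15301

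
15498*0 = 0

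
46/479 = 46/479 = 0.10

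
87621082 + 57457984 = 145079066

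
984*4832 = 4754688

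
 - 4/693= -1 + 689/693 = - 0.01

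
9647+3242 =12889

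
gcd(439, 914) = 1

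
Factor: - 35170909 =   -  17^1 * 2068877^1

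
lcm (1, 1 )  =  1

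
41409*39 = 1614951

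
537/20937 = 179/6979 = 0.03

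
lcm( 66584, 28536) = 199752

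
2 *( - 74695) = -149390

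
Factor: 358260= 2^2*3^1*5^1 * 7^1*853^1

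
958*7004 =6709832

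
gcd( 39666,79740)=6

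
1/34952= 1/34952= 0.00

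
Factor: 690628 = 2^2*172657^1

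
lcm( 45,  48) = 720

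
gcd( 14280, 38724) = 84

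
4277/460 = 9 + 137/460 = 9.30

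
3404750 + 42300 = 3447050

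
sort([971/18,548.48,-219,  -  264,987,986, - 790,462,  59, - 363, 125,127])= [ - 790, - 363,-264, - 219,971/18, 59, 125, 127 , 462,  548.48, 986, 987]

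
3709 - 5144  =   - 1435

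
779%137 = 94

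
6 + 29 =35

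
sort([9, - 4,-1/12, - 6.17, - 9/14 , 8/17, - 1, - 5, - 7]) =[ - 7, - 6.17, - 5, - 4,-1,-9/14 , - 1/12,8/17,9 ]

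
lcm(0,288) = 0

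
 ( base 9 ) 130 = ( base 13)84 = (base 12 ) 90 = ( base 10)108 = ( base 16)6C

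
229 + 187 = 416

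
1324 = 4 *331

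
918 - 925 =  - 7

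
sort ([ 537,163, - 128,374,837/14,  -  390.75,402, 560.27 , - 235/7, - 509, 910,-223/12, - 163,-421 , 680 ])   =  [  -  509, - 421,-390.75, - 163,-128,-235/7, - 223/12,837/14,163, 374, 402, 537,560.27,680, 910 ] 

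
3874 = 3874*1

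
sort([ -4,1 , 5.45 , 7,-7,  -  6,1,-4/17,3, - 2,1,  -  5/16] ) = [ - 7,-6,-4, - 2, - 5/16,-4/17,1 , 1 , 1, 3,5.45,7]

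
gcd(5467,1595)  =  11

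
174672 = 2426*72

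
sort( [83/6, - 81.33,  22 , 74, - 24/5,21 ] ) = [ - 81.33, - 24/5,83/6,21,22,74]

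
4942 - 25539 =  - 20597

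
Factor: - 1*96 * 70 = - 6720= - 2^6*3^1 * 5^1 * 7^1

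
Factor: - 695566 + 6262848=2^1*7^2*56809^1  =  5567282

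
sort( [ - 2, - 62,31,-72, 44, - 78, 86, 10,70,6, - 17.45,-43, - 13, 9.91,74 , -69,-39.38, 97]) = [-78,-72,  -  69,-62,-43,-39.38,-17.45,-13,  -  2, 6,9.91,  10, 31, 44,70, 74,  86,97 ] 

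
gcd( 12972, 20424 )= 276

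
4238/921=4238/921 = 4.60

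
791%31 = 16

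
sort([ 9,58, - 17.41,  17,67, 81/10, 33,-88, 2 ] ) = [-88,  -  17.41,2,81/10, 9, 17,33, 58,67 ] 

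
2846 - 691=2155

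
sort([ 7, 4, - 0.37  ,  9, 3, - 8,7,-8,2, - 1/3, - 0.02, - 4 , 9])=[ - 8 ,- 8, - 4,-0.37, - 1/3, - 0.02,  2,3, 4, 7, 7, 9, 9]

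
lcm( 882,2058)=6174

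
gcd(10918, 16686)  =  206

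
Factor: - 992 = - 2^5*31^1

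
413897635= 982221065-568323430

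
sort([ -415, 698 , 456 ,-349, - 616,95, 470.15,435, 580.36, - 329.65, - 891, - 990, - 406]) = [ - 990, - 891,  -  616, - 415,- 406,-349, - 329.65 , 95,435,456, 470.15, 580.36,  698] 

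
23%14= 9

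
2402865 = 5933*405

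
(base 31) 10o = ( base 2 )1111011001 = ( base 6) 4321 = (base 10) 985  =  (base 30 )12p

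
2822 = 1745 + 1077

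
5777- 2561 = 3216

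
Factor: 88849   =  23^1 * 3863^1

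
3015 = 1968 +1047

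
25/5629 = 25/5629  =  0.00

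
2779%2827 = 2779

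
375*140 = 52500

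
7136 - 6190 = 946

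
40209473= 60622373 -20412900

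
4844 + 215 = 5059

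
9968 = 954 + 9014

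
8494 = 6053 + 2441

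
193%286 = 193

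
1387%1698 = 1387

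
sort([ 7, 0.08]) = [ 0.08, 7] 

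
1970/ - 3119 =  -1 + 1149/3119 = - 0.63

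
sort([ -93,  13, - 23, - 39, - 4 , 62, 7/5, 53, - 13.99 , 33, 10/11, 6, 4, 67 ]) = [ - 93, - 39 ,  -  23,  -  13.99,  -  4, 10/11, 7/5, 4,6, 13, 33, 53,62, 67]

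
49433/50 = 988+ 33/50 = 988.66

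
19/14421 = 1/759 = 0.00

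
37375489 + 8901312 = 46276801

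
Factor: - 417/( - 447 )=139/149  =  139^1*149^( - 1)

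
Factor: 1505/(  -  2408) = - 5/8  =  -2^(-3 )*5^1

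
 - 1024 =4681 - 5705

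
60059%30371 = 29688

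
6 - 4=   2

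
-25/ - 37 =25/37 = 0.68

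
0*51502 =0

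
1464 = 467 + 997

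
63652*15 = 954780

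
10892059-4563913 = 6328146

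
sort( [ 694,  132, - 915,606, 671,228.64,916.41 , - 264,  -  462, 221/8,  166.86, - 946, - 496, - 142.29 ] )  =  [  -  946, - 915, - 496, - 462  , - 264, - 142.29,221/8,132, 166.86,  228.64, 606,671,694, 916.41]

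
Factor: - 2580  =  -2^2*3^1*5^1*43^1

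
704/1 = 704 = 704.00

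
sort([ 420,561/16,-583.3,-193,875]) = [ - 583.3, - 193 , 561/16,420, 875]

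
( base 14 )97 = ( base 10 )133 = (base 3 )11221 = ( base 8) 205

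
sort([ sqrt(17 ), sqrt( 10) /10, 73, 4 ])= [ sqrt(10)/10 , 4, sqrt(17), 73 ] 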